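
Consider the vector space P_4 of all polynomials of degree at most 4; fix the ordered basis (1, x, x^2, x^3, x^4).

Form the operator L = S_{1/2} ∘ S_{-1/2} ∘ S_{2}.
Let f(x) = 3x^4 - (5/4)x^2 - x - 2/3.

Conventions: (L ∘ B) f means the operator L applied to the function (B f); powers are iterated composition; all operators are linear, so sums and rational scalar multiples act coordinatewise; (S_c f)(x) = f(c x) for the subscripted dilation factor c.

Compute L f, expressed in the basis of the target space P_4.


the result is g(x) = (3/16)x^4 - (5/16)x^2 + (1/2)x - 2/3

S_{2} f = 48x^4 - 5x^2 - 2x - 2/3
S_{-1/2} S_{2} f = 3x^4 - (5/4)x^2 + x - 2/3
S_{1/2} S_{-1/2} S_{2} f = (3/16)x^4 - (5/16)x^2 + (1/2)x - 2/3


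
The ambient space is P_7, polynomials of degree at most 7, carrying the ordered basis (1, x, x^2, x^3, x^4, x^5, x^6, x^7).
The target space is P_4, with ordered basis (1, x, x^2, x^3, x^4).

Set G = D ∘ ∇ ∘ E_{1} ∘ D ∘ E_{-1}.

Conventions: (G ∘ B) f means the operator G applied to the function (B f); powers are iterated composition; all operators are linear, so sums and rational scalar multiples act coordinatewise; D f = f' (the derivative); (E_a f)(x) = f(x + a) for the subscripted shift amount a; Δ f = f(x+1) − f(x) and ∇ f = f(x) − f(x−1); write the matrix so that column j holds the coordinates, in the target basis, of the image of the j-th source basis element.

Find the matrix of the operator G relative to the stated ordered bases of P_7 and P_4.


image of 1: 0
image of x: 0
image of x^2: 0
image of x^3: 6
image of x^4: 24x - 12
image of x^5: 60x^2 - 60x + 20
image of x^6: 120x^3 - 180x^2 + 120x - 30
image of x^7: 210x^4 - 420x^3 + 420x^2 - 210x + 42
each image's coordinates form column j of the matrix

the matrix is [[0, 0, 0, 6, -12, 20, -30, 42]; [0, 0, 0, 0, 24, -60, 120, -210]; [0, 0, 0, 0, 0, 60, -180, 420]; [0, 0, 0, 0, 0, 0, 120, -420]; [0, 0, 0, 0, 0, 0, 0, 210]] (rows listed top to bottom)


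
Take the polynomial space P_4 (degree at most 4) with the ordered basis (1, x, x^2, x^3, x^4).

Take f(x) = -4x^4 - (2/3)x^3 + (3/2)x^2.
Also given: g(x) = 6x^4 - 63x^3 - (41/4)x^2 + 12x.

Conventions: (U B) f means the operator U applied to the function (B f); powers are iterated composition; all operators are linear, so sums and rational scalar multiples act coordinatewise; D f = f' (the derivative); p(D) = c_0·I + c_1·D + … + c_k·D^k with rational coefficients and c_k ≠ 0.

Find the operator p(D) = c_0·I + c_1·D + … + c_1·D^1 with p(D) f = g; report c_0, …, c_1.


D^0 f = -4x^4 - (2/3)x^3 + (3/2)x^2
D^1 f = -16x^3 - 2x^2 + 3x
matching coefficients of g against c_0 f + c_1 Df + … from the top degree down determines the c_i
solution: c_0 = -3/2, c_1 = 4

p(D) = -(3/2)·I + 4·D, i.e. c_0 = -3/2, c_1 = 4


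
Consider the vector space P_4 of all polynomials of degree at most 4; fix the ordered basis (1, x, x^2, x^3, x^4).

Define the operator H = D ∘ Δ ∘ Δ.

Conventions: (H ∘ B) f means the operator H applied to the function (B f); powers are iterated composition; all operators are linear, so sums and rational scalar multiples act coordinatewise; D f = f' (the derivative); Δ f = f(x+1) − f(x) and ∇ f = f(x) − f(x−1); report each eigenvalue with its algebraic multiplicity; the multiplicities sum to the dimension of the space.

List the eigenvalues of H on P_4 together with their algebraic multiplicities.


image of 1: 0
image of x: 0
image of x^2: 0
image of x^3: 6
image of x^4: 24x + 24
the matrix is upper triangular; its diagonal is (0, 0, 0, 0, 0)
for a triangular matrix the eigenvalues are the diagonal entries, with algebraic multiplicity their repetition count

λ = 0 (multiplicity 5)


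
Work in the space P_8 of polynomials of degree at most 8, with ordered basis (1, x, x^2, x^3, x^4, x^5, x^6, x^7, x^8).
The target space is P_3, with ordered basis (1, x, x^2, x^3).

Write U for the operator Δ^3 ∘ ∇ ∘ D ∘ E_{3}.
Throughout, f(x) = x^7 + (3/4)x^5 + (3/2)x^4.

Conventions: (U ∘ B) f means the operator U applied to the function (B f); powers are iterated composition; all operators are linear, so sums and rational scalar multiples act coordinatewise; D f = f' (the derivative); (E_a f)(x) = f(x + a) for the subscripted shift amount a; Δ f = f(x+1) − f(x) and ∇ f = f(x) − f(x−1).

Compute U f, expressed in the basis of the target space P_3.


g(x) = 2520x^2 + 20160x + 41250

E_{3} f = x^7 + 21x^6 + (759/4)x^5 + (3831/4)x^4 + (5841/2)x^3 + (10773/2)x^2 + (22275/4)x + 9963/4
D E_{3} f = 7x^6 + 126x^5 + (3795/4)x^4 + 3831x^3 + (17523/2)x^2 + 10773x + 22275/4
∇ D E_{3} f = 42x^5 + 525x^4 + 2675x^3 + (13911/2)x^2 + 9237x + 20051/4
Δ (∇ ∘ D ∘ E_{3}) f = 210x^4 + 2520x^3 + 11595x^2 + 24246x + 38869/2
Δ Δ (∇ ∘ D ∘ E_{3}) f = 840x^3 + 8820x^2 + 31590x + 38571
Δ Δ Δ (∇ ∘ D ∘ E_{3}) f = 2520x^2 + 20160x + 41250


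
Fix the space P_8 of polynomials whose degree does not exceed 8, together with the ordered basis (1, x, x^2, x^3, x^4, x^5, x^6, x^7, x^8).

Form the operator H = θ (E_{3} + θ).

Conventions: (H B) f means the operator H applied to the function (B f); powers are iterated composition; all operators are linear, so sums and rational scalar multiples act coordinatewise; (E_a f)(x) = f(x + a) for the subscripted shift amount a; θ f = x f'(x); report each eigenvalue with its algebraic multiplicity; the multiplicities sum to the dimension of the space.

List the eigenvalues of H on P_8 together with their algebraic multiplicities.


λ = 0 (multiplicity 1), λ = 2 (multiplicity 1), λ = 6 (multiplicity 1), λ = 12 (multiplicity 1), λ = 20 (multiplicity 1), λ = 30 (multiplicity 1), λ = 42 (multiplicity 1), λ = 56 (multiplicity 1), λ = 72 (multiplicity 1)

image of 1: 0
image of x: 2x
image of x^2: 6x^2 + 6x
image of x^3: 12x^3 + 18x^2 + 27x
image of x^4: 20x^4 + 36x^3 + 108x^2 + 108x
image of x^5: 30x^5 + 60x^4 + 270x^3 + 540x^2 + 405x
image of x^6: 42x^6 + 90x^5 + 540x^4 + 1620x^3 + 2430x^2 + 1458x
image of x^7: 56x^7 + 126x^6 + 945x^5 + 3780x^4 + 8505x^3 + 10206x^2 + 5103x
image of x^8: 72x^8 + 168x^7 + 1512x^6 + 7560x^5 + 22680x^4 + 40824x^3 + 40824x^2 + 17496x
the matrix is upper triangular; its diagonal is (0, 2, 6, 12, 20, 30, 42, 56, 72)
for a triangular matrix the eigenvalues are the diagonal entries, with algebraic multiplicity their repetition count


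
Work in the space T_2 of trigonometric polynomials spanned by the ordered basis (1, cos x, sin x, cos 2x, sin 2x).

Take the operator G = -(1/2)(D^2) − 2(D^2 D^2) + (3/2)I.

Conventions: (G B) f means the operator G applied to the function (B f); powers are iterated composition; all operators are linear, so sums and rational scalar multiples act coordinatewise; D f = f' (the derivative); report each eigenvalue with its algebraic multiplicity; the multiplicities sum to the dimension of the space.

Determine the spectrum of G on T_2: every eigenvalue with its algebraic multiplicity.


image of 1: 3/2
image of cos x: 0
image of sin x: 0
image of cos 2x: -(57/2)cos 2x
image of sin 2x: -(57/2)sin 2x
the matrix is diagonal; its diagonal is (3/2, 0, 0, -57/2, -57/2)
for a triangular matrix the eigenvalues are the diagonal entries, with algebraic multiplicity their repetition count

λ = -57/2 (multiplicity 2), λ = 0 (multiplicity 2), λ = 3/2 (multiplicity 1)


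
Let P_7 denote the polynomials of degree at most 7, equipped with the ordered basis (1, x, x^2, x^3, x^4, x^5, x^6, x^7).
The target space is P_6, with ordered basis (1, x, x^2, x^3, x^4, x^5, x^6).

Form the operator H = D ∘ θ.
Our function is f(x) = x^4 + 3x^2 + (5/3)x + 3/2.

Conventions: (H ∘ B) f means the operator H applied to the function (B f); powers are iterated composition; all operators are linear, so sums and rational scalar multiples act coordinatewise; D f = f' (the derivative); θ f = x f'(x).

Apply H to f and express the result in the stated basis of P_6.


g(x) = 16x^3 + 12x + 5/3

θ f = 4x^4 + 6x^2 + (5/3)x
D θ f = 16x^3 + 12x + 5/3


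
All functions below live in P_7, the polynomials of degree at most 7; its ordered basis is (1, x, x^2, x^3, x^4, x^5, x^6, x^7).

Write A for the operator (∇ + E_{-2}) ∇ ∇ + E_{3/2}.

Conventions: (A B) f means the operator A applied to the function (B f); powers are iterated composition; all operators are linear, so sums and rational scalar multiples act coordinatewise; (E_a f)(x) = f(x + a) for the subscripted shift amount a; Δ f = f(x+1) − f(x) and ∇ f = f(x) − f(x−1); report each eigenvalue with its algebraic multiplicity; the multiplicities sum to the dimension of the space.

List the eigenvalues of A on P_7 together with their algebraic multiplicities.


image of 1: 1
image of x: x + 3/2
image of x^2: x^2 + 3x + 17/4
image of x^3: x^3 + (9/2)x^2 + (51/4)x - 69/8
image of x^4: x^4 + 6x^3 + (51/2)x^2 - (69/2)x + 1265/16
image of x^5: x^5 + (15/2)x^4 + (85/2)x^3 - (345/4)x^2 + (6325/16)x - 13197/32
image of x^6: x^6 + 9x^5 + (255/4)x^4 - (345/2)x^3 + (18975/16)x^2 - (39591/16)x + 139097/64
image of x^7: x^7 + (21/2)x^6 + (357/4)x^5 - (2415/8)x^4 + (44275/16)x^3 - (277137/32)x^2 + (973679/64)x - 1320309/128
the matrix is upper triangular; its diagonal is (1, 1, 1, 1, 1, 1, 1, 1)
for a triangular matrix the eigenvalues are the diagonal entries, with algebraic multiplicity their repetition count

λ = 1 (multiplicity 8)


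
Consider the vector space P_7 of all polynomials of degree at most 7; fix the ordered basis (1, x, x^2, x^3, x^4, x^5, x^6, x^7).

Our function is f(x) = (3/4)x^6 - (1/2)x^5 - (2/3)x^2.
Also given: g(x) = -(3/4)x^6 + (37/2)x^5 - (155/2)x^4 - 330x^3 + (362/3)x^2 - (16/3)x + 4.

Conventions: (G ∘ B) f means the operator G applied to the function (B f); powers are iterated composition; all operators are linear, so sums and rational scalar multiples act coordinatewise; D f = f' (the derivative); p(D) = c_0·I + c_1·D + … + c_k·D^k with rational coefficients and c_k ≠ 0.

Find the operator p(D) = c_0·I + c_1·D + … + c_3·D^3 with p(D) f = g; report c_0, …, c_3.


D^0 f = (3/4)x^6 - (1/2)x^5 - (2/3)x^2
D^1 f = (9/2)x^5 - (5/2)x^4 - (4/3)x
D^2 f = (45/2)x^4 - 10x^3 - 4/3
D^3 f = 90x^3 - 30x^2
matching coefficients of g against c_0 f + c_1 Df + … from the top degree down determines the c_i
solution: c_0 = -1, c_1 = 4, c_2 = -3, c_3 = -4

c_0 = -1, c_1 = 4, c_2 = -3, c_3 = -4


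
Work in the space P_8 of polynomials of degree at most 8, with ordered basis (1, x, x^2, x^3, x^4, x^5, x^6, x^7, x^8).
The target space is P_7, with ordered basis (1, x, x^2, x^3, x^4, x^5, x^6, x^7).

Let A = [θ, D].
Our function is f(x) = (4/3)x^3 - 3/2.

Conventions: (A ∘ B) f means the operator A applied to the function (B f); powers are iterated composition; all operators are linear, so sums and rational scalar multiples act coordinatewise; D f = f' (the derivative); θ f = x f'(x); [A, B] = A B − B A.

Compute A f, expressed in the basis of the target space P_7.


D f = 4x^2
θ D f = 8x^2
θ f = 4x^3
D θ f = 12x^2
[θ, D] f = -4x^2

the image equals g(x) = -4x^2


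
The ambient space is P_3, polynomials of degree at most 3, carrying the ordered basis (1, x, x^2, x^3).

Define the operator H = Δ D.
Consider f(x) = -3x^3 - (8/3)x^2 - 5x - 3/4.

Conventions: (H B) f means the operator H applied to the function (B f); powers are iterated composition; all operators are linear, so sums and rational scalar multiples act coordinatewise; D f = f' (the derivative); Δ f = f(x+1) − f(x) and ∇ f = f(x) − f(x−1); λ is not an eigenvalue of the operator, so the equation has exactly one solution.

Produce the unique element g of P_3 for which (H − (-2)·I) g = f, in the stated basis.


write g with unknown coordinates in the stated basis and equate coefficients in (H − (-2)·I) g = f
solving from the highest basis element down gives g = -(3/2)x^3 - (4/3)x^2 + 2x + 77/24
check: H g = -9x - 43/6
so H g − (-2)·g = -3x^3 - (8/3)x^2 - 5x - 3/4 = f ✓

g(x) = -(3/2)x^3 - (4/3)x^2 + 2x + 77/24


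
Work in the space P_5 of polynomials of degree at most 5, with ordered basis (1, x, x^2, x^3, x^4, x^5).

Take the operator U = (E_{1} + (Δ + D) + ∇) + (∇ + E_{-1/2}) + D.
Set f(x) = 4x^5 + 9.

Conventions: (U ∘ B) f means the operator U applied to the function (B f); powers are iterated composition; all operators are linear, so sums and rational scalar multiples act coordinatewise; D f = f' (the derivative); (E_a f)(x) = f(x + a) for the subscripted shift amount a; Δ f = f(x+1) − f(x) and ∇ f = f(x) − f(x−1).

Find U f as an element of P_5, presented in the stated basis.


the image equals g(x) = 8x^5 + 110x^4 + 10x^3 + 155x^2 + (5/4)x + 271/8

E_{1} f = 4x^5 + 20x^4 + 40x^3 + 40x^2 + 20x + 13
Δ f = 20x^4 + 40x^3 + 40x^2 + 20x + 4
D f = 20x^4
(Δ + D) f = 40x^4 + 40x^3 + 40x^2 + 20x + 4
∇ f = 20x^4 - 40x^3 + 40x^2 - 20x + 4
(E_{1} + (Δ + D) + ∇) f = 4x^5 + 80x^4 + 40x^3 + 120x^2 + 20x + 21
∇ f = 20x^4 - 40x^3 + 40x^2 - 20x + 4
E_{-1/2} f = 4x^5 - 10x^4 + 10x^3 - 5x^2 + (5/4)x + 71/8
(∇ + E_{-1/2}) f = 4x^5 + 10x^4 - 30x^3 + 35x^2 - (75/4)x + 103/8
D f = 20x^4
((E_{1} + (Δ + D) + ∇) + (∇ + E_{-1/2}) + D) f = 8x^5 + 110x^4 + 10x^3 + 155x^2 + (5/4)x + 271/8


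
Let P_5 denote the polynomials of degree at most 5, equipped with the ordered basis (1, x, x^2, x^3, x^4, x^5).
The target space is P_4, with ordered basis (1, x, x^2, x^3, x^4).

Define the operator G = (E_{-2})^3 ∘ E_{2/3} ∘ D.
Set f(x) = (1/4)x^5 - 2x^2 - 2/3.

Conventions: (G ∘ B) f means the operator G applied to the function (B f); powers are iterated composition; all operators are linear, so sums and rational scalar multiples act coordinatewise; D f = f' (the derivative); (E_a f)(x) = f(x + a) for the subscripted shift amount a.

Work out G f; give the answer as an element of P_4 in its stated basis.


D f = (5/4)x^4 - 4x
E_{2/3} D f = (5/4)x^4 + (10/3)x^3 + (10/3)x^2 - (68/27)x - 196/81
E_{-2} (E_{2/3} ∘ D) f = (5/4)x^4 - (20/3)x^3 + (40/3)x^2 - (428/27)x + 752/81
E_{-2} E_{-2} (E_{2/3} ∘ D) f = (5/4)x^4 - (50/3)x^3 + (250/3)x^2 - (5108/27)x + 13580/81
E_{-2} E_{-2} E_{-2} (E_{2/3} ∘ D) f = (5/4)x^4 - (80/3)x^3 + (640/3)x^2 - (20588/27)x + 83648/81

the result is g(x) = (5/4)x^4 - (80/3)x^3 + (640/3)x^2 - (20588/27)x + 83648/81


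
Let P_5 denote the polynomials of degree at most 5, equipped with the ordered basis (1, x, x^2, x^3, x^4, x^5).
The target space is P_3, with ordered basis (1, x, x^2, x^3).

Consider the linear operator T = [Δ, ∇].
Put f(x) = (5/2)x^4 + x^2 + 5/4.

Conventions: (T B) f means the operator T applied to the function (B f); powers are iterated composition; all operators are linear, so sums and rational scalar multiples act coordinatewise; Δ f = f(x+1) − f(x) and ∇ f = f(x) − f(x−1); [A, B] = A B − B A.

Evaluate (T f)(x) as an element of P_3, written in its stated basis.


the image equals g(x) = 0

∇ f = 10x^3 - 15x^2 + 12x - 7/2
Δ ∇ f = 30x^2 + 7
Δ f = 10x^3 + 15x^2 + 12x + 7/2
∇ Δ f = 30x^2 + 7
[Δ, ∇] f = 0


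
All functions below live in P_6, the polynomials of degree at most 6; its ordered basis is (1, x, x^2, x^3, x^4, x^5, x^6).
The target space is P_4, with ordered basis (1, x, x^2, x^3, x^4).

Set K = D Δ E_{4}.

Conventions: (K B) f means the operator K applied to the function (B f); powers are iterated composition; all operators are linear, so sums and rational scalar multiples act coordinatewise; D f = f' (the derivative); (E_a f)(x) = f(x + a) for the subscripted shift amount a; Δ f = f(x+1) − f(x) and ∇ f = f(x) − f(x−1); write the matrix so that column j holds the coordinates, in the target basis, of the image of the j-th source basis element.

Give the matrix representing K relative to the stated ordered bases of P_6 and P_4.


the matrix is [[0, 0, 2, 27, 244, 1845, 12606]; [0, 0, 0, 6, 108, 1220, 11070]; [0, 0, 0, 0, 12, 270, 3660]; [0, 0, 0, 0, 0, 20, 540]; [0, 0, 0, 0, 0, 0, 30]] (rows listed top to bottom)

image of 1: 0
image of x: 0
image of x^2: 2
image of x^3: 6x + 27
image of x^4: 12x^2 + 108x + 244
image of x^5: 20x^3 + 270x^2 + 1220x + 1845
image of x^6: 30x^4 + 540x^3 + 3660x^2 + 11070x + 12606
each image's coordinates form column j of the matrix


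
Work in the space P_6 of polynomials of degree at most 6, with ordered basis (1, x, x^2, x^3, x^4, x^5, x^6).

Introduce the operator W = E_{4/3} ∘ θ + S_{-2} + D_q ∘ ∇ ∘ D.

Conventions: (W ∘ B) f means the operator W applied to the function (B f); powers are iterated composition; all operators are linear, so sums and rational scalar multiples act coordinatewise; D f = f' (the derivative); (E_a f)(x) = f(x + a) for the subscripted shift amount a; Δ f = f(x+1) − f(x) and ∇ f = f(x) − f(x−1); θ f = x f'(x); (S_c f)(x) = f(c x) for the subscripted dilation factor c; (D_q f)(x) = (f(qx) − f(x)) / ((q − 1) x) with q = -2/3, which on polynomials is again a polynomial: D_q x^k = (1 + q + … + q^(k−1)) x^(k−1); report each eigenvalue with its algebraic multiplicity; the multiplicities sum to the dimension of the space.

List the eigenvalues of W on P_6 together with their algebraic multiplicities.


image of 1: 1
image of x: -x + 4/3
image of x^2: 6x^2 + (16/3)x + 32/9
image of x^3: -5x^3 + 12x^2 + 16x + 118/9
image of x^4: 20x^4 + (64/3)x^3 + (128/3)x^2 + (1132/27)x + 52/81
image of x^5: -27x^5 + (100/3)x^4 + (800/9)x^3 + (3620/27)x^2 + (5590/81)x + 9980/243
image of x^6: 70x^6 + 48x^5 + 160x^4 + (2690/9)x^3 + (2140/9)x^2 + (4636/27)x + 902/243
the matrix is upper triangular; its diagonal is (1, -1, 6, -5, 20, -27, 70)
for a triangular matrix the eigenvalues are the diagonal entries, with algebraic multiplicity their repetition count

λ = -27 (multiplicity 1), λ = -5 (multiplicity 1), λ = -1 (multiplicity 1), λ = 1 (multiplicity 1), λ = 6 (multiplicity 1), λ = 20 (multiplicity 1), λ = 70 (multiplicity 1)


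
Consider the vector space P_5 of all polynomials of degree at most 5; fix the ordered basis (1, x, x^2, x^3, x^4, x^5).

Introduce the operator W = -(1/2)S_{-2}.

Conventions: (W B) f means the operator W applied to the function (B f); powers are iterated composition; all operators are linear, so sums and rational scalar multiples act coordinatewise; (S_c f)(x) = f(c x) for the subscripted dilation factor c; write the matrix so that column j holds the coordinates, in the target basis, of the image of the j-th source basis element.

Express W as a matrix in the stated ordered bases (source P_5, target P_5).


image of 1: -1/2
image of x: x
image of x^2: -2x^2
image of x^3: 4x^3
image of x^4: -8x^4
image of x^5: 16x^5
each image's coordinates form column j of the matrix

the matrix is [[-1/2, 0, 0, 0, 0, 0]; [0, 1, 0, 0, 0, 0]; [0, 0, -2, 0, 0, 0]; [0, 0, 0, 4, 0, 0]; [0, 0, 0, 0, -8, 0]; [0, 0, 0, 0, 0, 16]] (rows listed top to bottom)


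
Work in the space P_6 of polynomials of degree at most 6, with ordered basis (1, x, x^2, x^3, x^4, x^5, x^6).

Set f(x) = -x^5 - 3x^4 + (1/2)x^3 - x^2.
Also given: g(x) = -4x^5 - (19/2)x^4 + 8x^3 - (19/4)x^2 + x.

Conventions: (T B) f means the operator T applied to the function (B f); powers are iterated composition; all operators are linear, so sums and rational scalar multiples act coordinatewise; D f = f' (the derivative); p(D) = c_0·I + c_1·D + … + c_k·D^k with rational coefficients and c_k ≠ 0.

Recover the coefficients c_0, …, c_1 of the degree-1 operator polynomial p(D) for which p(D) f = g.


D^0 f = -x^5 - 3x^4 + (1/2)x^3 - x^2
D^1 f = -5x^4 - 12x^3 + (3/2)x^2 - 2x
matching coefficients of g against c_0 f + c_1 Df + … from the top degree down determines the c_i
solution: c_0 = 4, c_1 = -1/2

c_0 = 4, c_1 = -1/2


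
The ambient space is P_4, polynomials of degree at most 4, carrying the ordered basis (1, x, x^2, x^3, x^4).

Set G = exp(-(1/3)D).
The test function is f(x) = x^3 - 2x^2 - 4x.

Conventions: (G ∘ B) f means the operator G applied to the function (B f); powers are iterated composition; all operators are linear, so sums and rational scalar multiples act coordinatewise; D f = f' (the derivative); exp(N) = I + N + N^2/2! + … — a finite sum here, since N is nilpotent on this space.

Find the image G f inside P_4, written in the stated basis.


the image equals g(x) = x^3 - 3x^2 - (7/3)x + 29/27

order-1 term: -x^2 + (4/3)x + 4/3
order-2 term: (1/3)x - 2/9
order-3 term: -1/27
the series for exp(-(1/3)D) f terminates at order 3
exp(-(1/3)D) f = x^3 - 3x^2 - (7/3)x + 29/27


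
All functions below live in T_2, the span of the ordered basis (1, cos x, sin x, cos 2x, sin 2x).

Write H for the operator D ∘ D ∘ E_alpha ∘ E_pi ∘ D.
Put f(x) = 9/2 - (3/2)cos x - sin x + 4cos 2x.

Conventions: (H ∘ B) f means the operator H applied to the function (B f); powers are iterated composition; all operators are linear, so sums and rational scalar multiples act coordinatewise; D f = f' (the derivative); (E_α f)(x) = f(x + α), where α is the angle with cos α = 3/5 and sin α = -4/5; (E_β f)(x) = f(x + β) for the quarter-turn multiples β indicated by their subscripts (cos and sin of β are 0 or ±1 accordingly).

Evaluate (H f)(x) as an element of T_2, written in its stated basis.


the result is g(x) = -(9/5)cos x + (1/10)sin x - (768/25)cos 2x - (224/25)sin 2x

D f = -cos x + (3/2)sin x - 8sin 2x
E_pi D f = cos x - (3/2)sin x - 8sin 2x
E_alpha (E_pi ∘ D) f = (9/5)cos x - (1/10)sin x + (192/25)cos 2x + (56/25)sin 2x
D E_alpha (E_pi ∘ D) f = -(1/10)cos x - (9/5)sin x + (112/25)cos 2x - (384/25)sin 2x
D D E_alpha (E_pi ∘ D) f = -(9/5)cos x + (1/10)sin x - (768/25)cos 2x - (224/25)sin 2x


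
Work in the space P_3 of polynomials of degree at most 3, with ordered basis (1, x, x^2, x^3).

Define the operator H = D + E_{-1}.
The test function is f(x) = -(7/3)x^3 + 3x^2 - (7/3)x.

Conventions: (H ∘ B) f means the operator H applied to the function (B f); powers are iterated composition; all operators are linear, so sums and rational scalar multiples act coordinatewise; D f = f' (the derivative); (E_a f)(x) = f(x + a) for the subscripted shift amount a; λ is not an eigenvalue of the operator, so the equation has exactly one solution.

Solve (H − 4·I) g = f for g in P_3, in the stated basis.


g(x) = (7/9)x^3 - x^2 + (14/9)x - 16/27

write g with unknown coordinates in the stated basis and equate coefficients in (H − 4·I) g = f
solving from the highest basis element down gives g = (7/9)x^3 - x^2 + (14/9)x - 16/27
check: H g = (7/9)x^3 - x^2 + (35/9)x - 64/27
so H g − 4·g = -(7/3)x^3 + 3x^2 - (7/3)x = f ✓


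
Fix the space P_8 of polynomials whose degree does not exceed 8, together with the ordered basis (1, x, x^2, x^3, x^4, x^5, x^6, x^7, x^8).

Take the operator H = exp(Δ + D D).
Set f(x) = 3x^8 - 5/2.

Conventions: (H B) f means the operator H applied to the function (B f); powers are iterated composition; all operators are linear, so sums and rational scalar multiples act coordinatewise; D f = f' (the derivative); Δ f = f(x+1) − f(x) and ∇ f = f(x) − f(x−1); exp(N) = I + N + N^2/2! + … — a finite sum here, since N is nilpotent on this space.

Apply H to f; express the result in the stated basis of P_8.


the image equals g(x) = 3x^8 + 24x^7 + 336x^6 + 1848x^5 + 10710x^4 + 35616x^3 + 95172x^2 + 144024x + 219043/2

order-1 term: 24x^7 + 252x^6 + 168x^5 + 210x^4 + 168x^3 + 84x^2 + 24x + 3
order-2 term: 84x^6 + 1512x^5 + 6510x^4 + 5880x^3 + 5124x^2 + 2520x + 549
order-3 term: 168x^5 + 3780x^4 + 24360x^3 + 50400x^2 + 32424x + 10626
order-4 term: 210x^4 + 5040x^3 + 35700x^2 + 84000x + 52983
order-5 term: 168x^3 + 3780x^2 + 23520x + 39270
order-6 term: 84x^2 + 1512x + 5838
order-7 term: 24x + 252
order-8 term: 3
the series for exp(Δ + D D) f terminates at order 8
exp(Δ + D D) f = 3x^8 + 24x^7 + 336x^6 + 1848x^5 + 10710x^4 + 35616x^3 + 95172x^2 + 144024x + 219043/2


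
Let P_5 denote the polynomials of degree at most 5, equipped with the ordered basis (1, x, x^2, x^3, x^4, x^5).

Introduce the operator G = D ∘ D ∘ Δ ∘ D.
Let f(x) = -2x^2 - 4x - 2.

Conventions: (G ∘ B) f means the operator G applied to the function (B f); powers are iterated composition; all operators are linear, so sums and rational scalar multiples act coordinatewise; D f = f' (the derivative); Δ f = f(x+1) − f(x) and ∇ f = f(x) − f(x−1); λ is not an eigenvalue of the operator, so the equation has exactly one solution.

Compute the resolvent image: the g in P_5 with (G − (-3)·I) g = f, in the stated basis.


the result is g(x) = -(2/3)x^2 - (4/3)x - 2/3

write g with unknown coordinates in the stated basis and equate coefficients in (G − (-3)·I) g = f
solving from the highest basis element down gives g = -(2/3)x^2 - (4/3)x - 2/3
check: G g = 0
so G g − (-3)·g = -2x^2 - 4x - 2 = f ✓


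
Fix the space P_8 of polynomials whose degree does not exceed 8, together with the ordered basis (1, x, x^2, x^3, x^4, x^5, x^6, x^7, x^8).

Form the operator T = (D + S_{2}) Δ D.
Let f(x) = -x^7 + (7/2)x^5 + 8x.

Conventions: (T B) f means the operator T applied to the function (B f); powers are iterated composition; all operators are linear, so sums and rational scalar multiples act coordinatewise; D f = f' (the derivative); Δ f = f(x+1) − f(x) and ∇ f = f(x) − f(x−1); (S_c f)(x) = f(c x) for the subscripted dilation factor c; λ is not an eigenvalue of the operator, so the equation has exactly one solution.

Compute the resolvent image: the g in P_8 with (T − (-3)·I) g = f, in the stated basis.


g(x) = -(1/3)x^7 + (301/2)x^5 + 210x^4 - (70700/9)x^3 - (36890/3)x^2 + (207728/9)x + 529123/18

write g with unknown coordinates in the stated basis and equate coefficients in (T − (-3)·I) g = f
solving from the highest basis element down gives g = -(1/3)x^7 + (301/2)x^5 + 210x^4 - (70700/9)x^3 - (36890/3)x^2 + (207728/9)x + 529123/18
check: T g = -448x^5 - 630x^4 + (70700/3)x^3 + 36890x^2 - (207704/3)x - 529123/6
so T g − (-3)·g = -x^7 + (7/2)x^5 + 8x = f ✓


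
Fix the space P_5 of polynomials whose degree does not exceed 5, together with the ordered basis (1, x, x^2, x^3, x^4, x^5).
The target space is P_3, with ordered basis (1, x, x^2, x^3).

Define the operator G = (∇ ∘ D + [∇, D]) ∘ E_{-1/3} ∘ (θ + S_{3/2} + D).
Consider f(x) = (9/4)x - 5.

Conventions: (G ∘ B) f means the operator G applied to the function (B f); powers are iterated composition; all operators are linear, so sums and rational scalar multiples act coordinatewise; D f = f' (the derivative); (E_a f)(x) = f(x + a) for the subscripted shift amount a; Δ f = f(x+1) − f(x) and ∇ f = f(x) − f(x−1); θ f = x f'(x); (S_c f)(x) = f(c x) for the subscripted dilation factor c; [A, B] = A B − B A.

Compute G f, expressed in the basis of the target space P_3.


θ f = (9/4)x
S_{3/2} f = (27/8)x - 5
D f = 9/4
(θ + S_{3/2} + D) f = (45/8)x - 11/4
E_{-1/3} (θ + S_{3/2} + D) f = (45/8)x - 37/8
D (E_{-1/3} ∘ (θ + S_{3/2} + D)) f = 45/8
∇ D (E_{-1/3} ∘ (θ + S_{3/2} + D)) f = 0
D (E_{-1/3} ∘ (θ + S_{3/2} + D)) f = 45/8
∇ D (E_{-1/3} ∘ (θ + S_{3/2} + D)) f = 0
∇ (E_{-1/3} ∘ (θ + S_{3/2} + D)) f = 45/8
D ∇ (E_{-1/3} ∘ (θ + S_{3/2} + D)) f = 0
[∇, D] (E_{-1/3} ∘ (θ + S_{3/2} + D)) f = 0
(∇ ∘ D + [∇, D]) (E_{-1/3} ∘ (θ + S_{3/2} + D)) f = 0

the image equals g(x) = 0


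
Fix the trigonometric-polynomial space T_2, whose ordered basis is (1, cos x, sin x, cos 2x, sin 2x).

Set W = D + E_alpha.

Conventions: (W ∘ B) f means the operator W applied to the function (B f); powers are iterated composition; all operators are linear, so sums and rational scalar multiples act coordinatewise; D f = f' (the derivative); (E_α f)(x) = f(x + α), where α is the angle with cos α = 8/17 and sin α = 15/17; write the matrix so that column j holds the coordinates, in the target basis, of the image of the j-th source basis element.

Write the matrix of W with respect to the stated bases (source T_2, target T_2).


image of 1: 1
image of cos x: (8/17)cos x - (32/17)sin x
image of sin x: (32/17)cos x + (8/17)sin x
image of cos 2x: -(161/289)cos 2x - (818/289)sin 2x
image of sin 2x: (818/289)cos 2x - (161/289)sin 2x
each image's coordinates form column j of the matrix

the matrix is [[1, 0, 0, 0, 0]; [0, 8/17, 32/17, 0, 0]; [0, -32/17, 8/17, 0, 0]; [0, 0, 0, -161/289, 818/289]; [0, 0, 0, -818/289, -161/289]] (rows listed top to bottom)


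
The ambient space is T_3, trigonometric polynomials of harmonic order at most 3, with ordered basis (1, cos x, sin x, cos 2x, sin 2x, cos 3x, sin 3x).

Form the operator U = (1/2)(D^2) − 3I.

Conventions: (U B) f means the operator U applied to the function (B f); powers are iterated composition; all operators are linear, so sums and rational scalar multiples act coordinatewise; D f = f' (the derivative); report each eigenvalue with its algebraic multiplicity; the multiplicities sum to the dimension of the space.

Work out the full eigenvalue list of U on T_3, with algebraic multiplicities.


image of 1: -3
image of cos x: -(7/2)cos x
image of sin x: -(7/2)sin x
image of cos 2x: -5cos 2x
image of sin 2x: -5sin 2x
image of cos 3x: -(15/2)cos 3x
image of sin 3x: -(15/2)sin 3x
the matrix is diagonal; its diagonal is (-3, -7/2, -7/2, -5, -5, -15/2, -15/2)
for a triangular matrix the eigenvalues are the diagonal entries, with algebraic multiplicity their repetition count

λ = -15/2 (multiplicity 2), λ = -5 (multiplicity 2), λ = -7/2 (multiplicity 2), λ = -3 (multiplicity 1)


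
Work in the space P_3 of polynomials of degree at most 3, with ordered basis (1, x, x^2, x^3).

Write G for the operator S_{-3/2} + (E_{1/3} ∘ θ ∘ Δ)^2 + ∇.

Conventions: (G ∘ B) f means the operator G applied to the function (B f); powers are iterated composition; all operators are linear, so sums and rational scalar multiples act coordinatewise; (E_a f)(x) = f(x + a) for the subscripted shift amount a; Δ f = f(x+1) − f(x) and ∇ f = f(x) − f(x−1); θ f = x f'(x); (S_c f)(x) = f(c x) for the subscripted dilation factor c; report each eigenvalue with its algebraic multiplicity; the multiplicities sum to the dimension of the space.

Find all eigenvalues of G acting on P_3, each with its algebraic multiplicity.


λ = -27/8 (multiplicity 1), λ = -3/2 (multiplicity 1), λ = 1 (multiplicity 1), λ = 9/4 (multiplicity 1)

image of 1: 1
image of x: -(3/2)x + 1
image of x^2: (9/4)x^2 + 2x - 1
image of x^3: -(27/8)x^3 + 3x^2 + 9x + 5
the matrix is upper triangular; its diagonal is (1, -3/2, 9/4, -27/8)
for a triangular matrix the eigenvalues are the diagonal entries, with algebraic multiplicity their repetition count


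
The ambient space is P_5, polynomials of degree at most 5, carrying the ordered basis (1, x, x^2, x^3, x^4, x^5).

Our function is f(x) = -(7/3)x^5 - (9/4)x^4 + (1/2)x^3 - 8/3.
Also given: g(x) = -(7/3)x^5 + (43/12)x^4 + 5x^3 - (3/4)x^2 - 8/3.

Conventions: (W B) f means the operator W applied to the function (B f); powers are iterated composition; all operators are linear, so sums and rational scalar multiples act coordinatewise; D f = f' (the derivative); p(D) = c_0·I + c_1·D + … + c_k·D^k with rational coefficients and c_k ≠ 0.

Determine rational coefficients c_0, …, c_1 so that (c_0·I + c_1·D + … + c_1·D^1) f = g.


p(D) = I − (1/2)·D, i.e. c_0 = 1, c_1 = -1/2

D^0 f = -(7/3)x^5 - (9/4)x^4 + (1/2)x^3 - 8/3
D^1 f = -(35/3)x^4 - 9x^3 + (3/2)x^2
matching coefficients of g against c_0 f + c_1 Df + … from the top degree down determines the c_i
solution: c_0 = 1, c_1 = -1/2


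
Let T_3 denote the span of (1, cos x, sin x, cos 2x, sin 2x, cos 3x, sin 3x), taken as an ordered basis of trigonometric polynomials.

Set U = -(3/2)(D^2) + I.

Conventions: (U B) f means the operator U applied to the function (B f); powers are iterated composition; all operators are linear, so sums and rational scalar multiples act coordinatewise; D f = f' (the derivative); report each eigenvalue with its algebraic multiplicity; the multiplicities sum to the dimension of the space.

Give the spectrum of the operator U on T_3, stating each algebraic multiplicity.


λ = 1 (multiplicity 1), λ = 5/2 (multiplicity 2), λ = 7 (multiplicity 2), λ = 29/2 (multiplicity 2)

image of 1: 1
image of cos x: (5/2)cos x
image of sin x: (5/2)sin x
image of cos 2x: 7cos 2x
image of sin 2x: 7sin 2x
image of cos 3x: (29/2)cos 3x
image of sin 3x: (29/2)sin 3x
the matrix is diagonal; its diagonal is (1, 5/2, 5/2, 7, 7, 29/2, 29/2)
for a triangular matrix the eigenvalues are the diagonal entries, with algebraic multiplicity their repetition count


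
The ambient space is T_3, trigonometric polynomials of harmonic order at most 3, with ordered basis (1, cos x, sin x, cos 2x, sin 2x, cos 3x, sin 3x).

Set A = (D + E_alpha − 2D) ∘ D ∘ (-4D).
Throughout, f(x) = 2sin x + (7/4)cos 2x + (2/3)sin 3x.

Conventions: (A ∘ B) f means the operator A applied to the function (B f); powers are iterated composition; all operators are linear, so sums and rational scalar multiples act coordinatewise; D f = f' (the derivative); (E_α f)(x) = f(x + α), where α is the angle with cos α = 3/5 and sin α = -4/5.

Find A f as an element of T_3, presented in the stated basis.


the image equals g(x) = -(72/5)cos x + (24/5)sin x - (196/25)cos 2x + (2072/25)sin 2x - (10056/125)cos 3x - (2808/125)sin 3x

D f = 2cos x - (7/2)sin 2x + 2cos 3x
(-4D) f = -8cos x + 14sin 2x - 8cos 3x
D (-4D) f = 8sin x + 28cos 2x + 24sin 3x
D D (-4D) f = 8cos x - 56sin 2x + 72cos 3x
E_alpha D (-4D) f = -(32/5)cos x + (24/5)sin x - (196/25)cos 2x + (672/25)sin 2x - (1056/125)cos 3x - (2808/125)sin 3x
D D (-4D) f = 8cos x - 56sin 2x + 72cos 3x
(-2D) D (-4D) f = -16cos x + 112sin 2x - 144cos 3x
(D + E_alpha − 2D) D (-4D) f = -(72/5)cos x + (24/5)sin x - (196/25)cos 2x + (2072/25)sin 2x - (10056/125)cos 3x - (2808/125)sin 3x


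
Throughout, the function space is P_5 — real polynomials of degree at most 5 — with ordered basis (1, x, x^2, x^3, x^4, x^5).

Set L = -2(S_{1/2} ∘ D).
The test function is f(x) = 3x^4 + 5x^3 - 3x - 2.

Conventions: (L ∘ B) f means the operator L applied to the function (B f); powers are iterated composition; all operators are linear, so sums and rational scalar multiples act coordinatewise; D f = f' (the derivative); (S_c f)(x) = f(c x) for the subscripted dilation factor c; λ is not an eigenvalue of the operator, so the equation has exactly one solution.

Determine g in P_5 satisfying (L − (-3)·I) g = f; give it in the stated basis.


write g with unknown coordinates in the stated basis and equate coefficients in (L − (-3)·I) g = f
solving from the highest basis element down gives g = x^4 + 2x^3 + x^2 - (1/3)x - 8/9
check: L g = -x^3 - 3x^2 - 2x + 2/3
so L g − (-3)·g = 3x^4 + 5x^3 - 3x - 2 = f ✓

g(x) = x^4 + 2x^3 + x^2 - (1/3)x - 8/9


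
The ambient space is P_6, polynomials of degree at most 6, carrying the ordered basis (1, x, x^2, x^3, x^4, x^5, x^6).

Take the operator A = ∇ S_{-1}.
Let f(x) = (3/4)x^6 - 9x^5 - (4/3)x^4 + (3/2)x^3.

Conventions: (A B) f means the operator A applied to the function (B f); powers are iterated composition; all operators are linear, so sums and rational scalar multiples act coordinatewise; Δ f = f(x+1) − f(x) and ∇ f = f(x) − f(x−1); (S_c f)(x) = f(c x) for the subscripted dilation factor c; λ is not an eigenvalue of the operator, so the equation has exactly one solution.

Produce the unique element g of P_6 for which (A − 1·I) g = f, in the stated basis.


the result is g(x) = -(3/4)x^6 + (9/2)x^5 - (119/12)x^4 - (67/6)x^3 + (237/4)x^2 + (190/3)x - 421/4

write g with unknown coordinates in the stated basis and equate coefficients in (A − 1·I) g = f
solving from the highest basis element down gives g = -(3/4)x^6 + (9/2)x^5 - (119/12)x^4 - (67/6)x^3 + (237/4)x^2 + (190/3)x - 421/4
check: A g = -(9/2)x^5 - (45/4)x^4 - (29/3)x^3 + (237/4)x^2 + (190/3)x - 421/4
so A g − 1·g = (3/4)x^6 - 9x^5 - (4/3)x^4 + (3/2)x^3 = f ✓


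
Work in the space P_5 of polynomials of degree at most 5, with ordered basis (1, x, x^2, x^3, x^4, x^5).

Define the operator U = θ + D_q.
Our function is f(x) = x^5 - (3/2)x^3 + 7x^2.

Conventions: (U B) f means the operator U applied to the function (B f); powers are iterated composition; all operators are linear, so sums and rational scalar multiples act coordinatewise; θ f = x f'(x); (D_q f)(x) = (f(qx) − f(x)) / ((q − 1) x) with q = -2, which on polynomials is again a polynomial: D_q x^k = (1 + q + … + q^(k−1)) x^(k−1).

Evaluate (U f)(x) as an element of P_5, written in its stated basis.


the result is g(x) = 5x^5 + 11x^4 - (9/2)x^3 + (19/2)x^2 - 7x

θ f = 5x^5 - (9/2)x^3 + 14x^2
D_q f = 11x^4 - (9/2)x^2 - 7x
(θ + D_q) f = 5x^5 + 11x^4 - (9/2)x^3 + (19/2)x^2 - 7x


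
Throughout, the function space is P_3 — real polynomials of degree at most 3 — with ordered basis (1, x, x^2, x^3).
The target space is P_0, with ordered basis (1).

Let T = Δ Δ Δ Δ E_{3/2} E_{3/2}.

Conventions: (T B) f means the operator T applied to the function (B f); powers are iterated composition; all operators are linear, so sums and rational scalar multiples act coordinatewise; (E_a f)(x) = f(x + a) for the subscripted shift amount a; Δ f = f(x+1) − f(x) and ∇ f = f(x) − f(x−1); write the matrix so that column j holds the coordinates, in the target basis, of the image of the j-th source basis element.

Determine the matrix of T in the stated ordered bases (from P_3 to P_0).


the matrix is [[0, 0, 0, 0]] (rows listed top to bottom)

image of 1: 0
image of x: 0
image of x^2: 0
image of x^3: 0
each image's coordinates form column j of the matrix


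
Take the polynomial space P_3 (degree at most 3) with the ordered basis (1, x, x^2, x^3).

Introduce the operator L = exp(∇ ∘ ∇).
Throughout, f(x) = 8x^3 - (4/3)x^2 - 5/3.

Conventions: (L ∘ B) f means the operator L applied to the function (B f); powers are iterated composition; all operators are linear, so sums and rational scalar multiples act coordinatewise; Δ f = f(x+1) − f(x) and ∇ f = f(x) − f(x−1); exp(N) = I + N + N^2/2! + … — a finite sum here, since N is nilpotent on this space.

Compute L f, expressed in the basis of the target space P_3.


order-1 term: 48x - 152/3
the series for exp(∇ ∘ ∇) f terminates at order 1
exp(∇ ∘ ∇) f = 8x^3 - (4/3)x^2 + 48x - 157/3

the image equals g(x) = 8x^3 - (4/3)x^2 + 48x - 157/3


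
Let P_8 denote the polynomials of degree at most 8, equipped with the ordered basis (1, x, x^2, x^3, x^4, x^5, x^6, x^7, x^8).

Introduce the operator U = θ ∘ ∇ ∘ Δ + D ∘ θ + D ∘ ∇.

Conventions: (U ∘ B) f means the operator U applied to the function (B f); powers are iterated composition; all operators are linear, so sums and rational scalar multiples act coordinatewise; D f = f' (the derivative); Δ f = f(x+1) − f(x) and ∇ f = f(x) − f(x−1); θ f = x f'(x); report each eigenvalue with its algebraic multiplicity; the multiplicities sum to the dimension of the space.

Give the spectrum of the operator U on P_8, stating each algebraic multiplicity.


λ = 0 (multiplicity 9)

image of 1: 0
image of x: 1
image of x^2: 4x + 2
image of x^3: 9x^2 + 12x - 3
image of x^4: 16x^3 + 36x^2 - 12x + 4
image of x^5: 25x^4 + 80x^3 - 30x^2 + 30x - 5
image of x^6: 36x^5 + 150x^4 - 60x^3 + 120x^2 - 30x + 6
image of x^7: 49x^6 + 252x^5 - 105x^4 + 350x^3 - 105x^2 + 56x - 7
image of x^8: 64x^7 + 392x^6 - 168x^5 + 840x^4 - 280x^3 + 280x^2 - 56x + 8
the matrix is upper triangular; its diagonal is (0, 0, 0, 0, 0, 0, 0, 0, 0)
for a triangular matrix the eigenvalues are the diagonal entries, with algebraic multiplicity their repetition count


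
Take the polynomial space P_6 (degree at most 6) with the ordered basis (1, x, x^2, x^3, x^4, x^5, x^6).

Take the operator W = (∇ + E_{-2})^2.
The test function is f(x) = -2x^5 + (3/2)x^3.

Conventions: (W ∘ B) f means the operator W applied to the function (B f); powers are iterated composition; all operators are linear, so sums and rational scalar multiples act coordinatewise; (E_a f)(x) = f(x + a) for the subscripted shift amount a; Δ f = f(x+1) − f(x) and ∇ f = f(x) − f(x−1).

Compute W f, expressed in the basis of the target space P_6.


∇ f = -10x^4 + 20x^3 - (31/2)x^2 + (11/2)x - 1/2
E_{-2} f = -2x^5 + 20x^4 - (157/2)x^3 + 151x^2 - 142x + 52
(∇ + E_{-2}) f = -2x^5 + 10x^4 - (117/2)x^3 + (271/2)x^2 - (273/2)x + 103/2
∇ (∇ + E_{-2}) f = -10x^4 + 60x^3 - (511/2)x^2 + (993/2)x - 685/2
E_{-2} (∇ + E_{-2}) f = -2x^5 + 30x^4 - (437/2)x^3 + (1773/2)x^2 - (3721/2)x + 3117/2
(∇ + E_{-2}) (∇ + E_{-2}) f = -2x^5 + 20x^4 - (317/2)x^3 + 631x^2 - 1364x + 1216

g(x) = -2x^5 + 20x^4 - (317/2)x^3 + 631x^2 - 1364x + 1216
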